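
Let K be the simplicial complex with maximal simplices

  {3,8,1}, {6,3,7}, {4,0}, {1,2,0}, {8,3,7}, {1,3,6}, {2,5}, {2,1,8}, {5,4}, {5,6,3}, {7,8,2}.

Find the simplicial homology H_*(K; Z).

Take the total order 0 < 1 < 2 < 3 < 4 < 5 < 6 < 7 < 8 on the vertex set. Then K (dimension 2) consists of the simplices:

  0-simplices (9): [0], [1], [2], [3], [4], [5], [6], [7], [8]
  1-simplices (18): [0,1], [0,2], [0,4], [1,2], [1,3], [1,6], [1,8], [2,5], [2,7], [2,8], [3,5], [3,6], [3,7], [3,8], [4,5], [5,6], [6,7], [7,8]
  2-simplices (8): [0,1,2], [1,2,8], [1,3,6], [1,3,8], [2,7,8], [3,5,6], [3,6,7], [3,7,8]

giving chain groups C_0 ≅ Z^9, C_1 ≅ Z^18, C_2 ≅ Z^8.

∂_1: C_1 → C_0 is given by ∂[p,q] = [q] − [p]. For instance
  ∂[3,5] = [5] − [3].
The resulting 9×18 matrix has rank 8, and its Smith normal form has invariant factors (1,1,1,1,1,1,1,1).

∂_2: C_2 → C_1 sends each 2-simplex [p,q,r] to [q,r] − [p,r] + [p,q]. For instance
  ∂[3,7,8] = [7,8] − [3,8] + [3,7],
  ∂[2,7,8] = [7,8] − [2,8] + [2,7].
The 18×8 boundary matrix has rank 8 and Smith normal form diag(1,1,1,1,1,1,1,1).

Now H_k = ker ∂_k / im ∂_{k+1}, so:

  H_0: rank C_0 − rank ∂_1 = 9 − 8 = 1, and the invariant factors of ∂_1 are all 1, so H_0 = Z.
  H_1: rank ker ∂_1 − rank ∂_2 = (18 − 8) − 8 = 2, and the invariant factors of ∂_2 are all 1, so H_1 = Z^2.
  H_2: rank ker ∂_2 − rank ∂_3 = (8 − 8) − 0 = 0, and there is no ∂_3, so H_2 = 0.

H_0 = Z,  H_1 = Z^2,  H_2 = 0.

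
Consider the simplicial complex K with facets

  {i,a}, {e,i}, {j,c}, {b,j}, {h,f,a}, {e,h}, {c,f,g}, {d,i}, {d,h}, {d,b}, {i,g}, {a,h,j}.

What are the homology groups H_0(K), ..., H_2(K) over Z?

H_0 ≅ Z,  H_1 ≅ Z^5,  H_2 = 0.

K has 10 vertices, 17 edges, 3 triangles.
rank ∂_0 = 0, rank ∂_1 = 9 ⇒ b_0 = 10 − 0 − 9 = 1; all invariant factors of ∂_1 are 1 so no torsion. So H_0 ≅ Z.
rank ∂_1 = 9, rank ∂_2 = 3 ⇒ b_1 = 17 − 9 − 3 = 5; all invariant factors of ∂_2 are 1 so no torsion. So H_1 ≅ Z^5.
rank ∂_2 = 3, rank ∂_3 = 0 ⇒ b_2 = 3 − 3 − 0 = 0. So H_2 ≅ 0.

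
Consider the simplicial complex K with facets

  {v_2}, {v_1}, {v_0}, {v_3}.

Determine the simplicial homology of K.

Take the total order v_0 < v_1 < v_2 < v_3 on the vertex set. Then K (dimension 0) consists of the simplices:

  0-simplices (4): [v_0], [v_1], [v_2], [v_3]

Hence C_0 ≅ Z^4.

From H_k ≅ ker(∂_k) / im(∂_{k+1}) we obtain:

  H_0: rank C_0 − rank ∂_1 = 4 − 0 = 4, and there is no ∂_1, so H_0 = Z^4.

H_0 = Z^4.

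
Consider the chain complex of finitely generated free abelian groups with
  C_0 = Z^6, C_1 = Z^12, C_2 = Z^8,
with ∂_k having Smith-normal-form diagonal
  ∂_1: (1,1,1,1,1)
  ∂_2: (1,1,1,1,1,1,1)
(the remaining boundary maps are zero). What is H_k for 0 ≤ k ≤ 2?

H_0: b_0 = 6 − 0 − 5 = 1; torsion from ∂_1 factors > 1: none. So H_0 = Z.
H_1: b_1 = 12 − 5 − 7 = 0; torsion from ∂_2 factors > 1: none. So H_1 = 0.
H_2: b_2 = 8 − 7 − 0 = 1; torsion from ∂_3 factors > 1: none. So H_2 = Z.

H_0 = Z,  H_1 = 0,  H_2 = Z.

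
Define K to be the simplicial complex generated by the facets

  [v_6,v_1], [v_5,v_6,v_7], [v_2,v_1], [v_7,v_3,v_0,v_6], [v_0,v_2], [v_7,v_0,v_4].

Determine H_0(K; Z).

Take the total order v_0 < v_1 < v_2 < v_3 < v_4 < v_5 < v_6 < v_7 on the vertex set. Then K (dimension 3) consists of the simplices:

  0-simplices (8): [v_0], [v_1], [v_2], [v_3], [v_4], [v_5], [v_6], [v_7]
  1-simplices (13): [v_0,v_2], [v_0,v_3], [v_0,v_4], [v_0,v_6], [v_0,v_7], [v_1,v_2], [v_1,v_6], [v_3,v_6], [v_3,v_7], [v_4,v_7], [v_5,v_6], [v_5,v_7], [v_6,v_7]
  2-simplices (6): [v_0,v_3,v_6], [v_0,v_3,v_7], [v_0,v_4,v_7], [v_0,v_6,v_7], [v_3,v_6,v_7], [v_5,v_6,v_7]
  3-simplices (1): [v_0,v_3,v_6,v_7]

Hence C_0 ≅ Z^8, C_1 ≅ Z^13, C_2 ≅ Z^6, C_3 ≅ Z^1.

The boundary map ∂_1: C_1 → C_0 sends each edge [p,q] (with p < q) to q − p. For instance
  ∂[v_5,v_7] = [v_7] − [v_5].
The 8×13 boundary matrix has rank 7 and Smith normal form diag(1,1,1,1,1,1,1).

Boundary ∂_2: C_2 → C_1 acts by ∂[p,q,r] = [q,r] − [p,r] + [p,q]. For instance
  ∂[v_3,v_6,v_7] = [v_6,v_7] − [v_3,v_7] + [v_3,v_6],
  ∂[v_0,v_6,v_7] = [v_6,v_7] − [v_0,v_7] + [v_0,v_6].
This gives a 13×6 integer matrix of rank 5; reducing to Smith normal form yields diagonal entries (1,1,1,1,1).

Boundary ∂_3: C_3 → C_2 sends each 3-simplex σ to the alternating sum Σ_i (−1)^i (σ with its i-th vertex removed). For instance
  ∂[v_0,v_3,v_6,v_7] = [v_3,v_6,v_7] − [v_0,v_6,v_7] + [v_0,v_3,v_7] − [v_0,v_3,v_6].
This gives a 6×1 integer matrix of rank 1; reducing to Smith normal form yields diagonal entries (1).

From H_k ≅ ker(∂_k) / im(∂_{k+1}) we obtain:

  H_0: rank C_0 − rank ∂_1 = 8 − 7 = 1, and the invariant factors of ∂_1 are all 1, so H_0 ≅ Z.

H_0 ≅ Z.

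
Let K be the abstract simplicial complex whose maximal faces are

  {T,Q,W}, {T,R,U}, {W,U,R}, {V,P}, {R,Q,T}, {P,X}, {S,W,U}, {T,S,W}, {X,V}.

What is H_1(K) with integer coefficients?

We work with the vertex ordering P < Q < R < S < T < U < V < W < X. The simplices of K, each written with vertices in increasing order, are:

  0-simplices (9): P, Q, R, S, T, U, V, W, X
  1-simplices (15): PV, PX, QR, QT, QW, RT, RU, RW, ST, SU, SW, TU, TW, UW, VX
  2-simplices (6): QRT, QTW, RTU, RUW, STW, SUW

giving chain groups C_0 ≅ Z^9, C_1 ≅ Z^15, C_2 ≅ Z^6.

The boundary map ∂_1: C_1 → C_0 sends each edge [p,q] (with p < q) to q − p.
The resulting 9×15 matrix has rank 7, and its Smith normal form has invariant factors (1,1,1,1,1,1,1).

Boundary ∂_2: C_2 → C_1 acts by ∂[p,q,r] = [q,r] − [p,r] + [p,q]. For instance
  ∂QRT = RT − QT + QR,
  ∂QTW = TW − QW + QT.
As a 15×6 matrix over Z this has rank 6, with invariant factors (1,1,1,1,1,1).

Now H_k = ker ∂_k / im ∂_{k+1}, so:

  H_1: rank ker ∂_1 − rank ∂_2 = (15 − 7) − 6 = 2, and the invariant factors of ∂_2 are all 1, so H_1 ≅ Z^2.

(K is a triangulation of the disjoint union of the circle S^1 and the cylinder S^1 x I.)

H_1 ≅ Z^2.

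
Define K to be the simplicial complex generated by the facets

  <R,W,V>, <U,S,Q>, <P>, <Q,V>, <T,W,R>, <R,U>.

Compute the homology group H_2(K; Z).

H_2 = 0.

We work with the vertex ordering P < Q < R < S < T < U < V < W. The simplices of K, each written with vertices in increasing order, are:

  0-simplices (8): P, Q, R, S, T, U, V, W
  1-simplices (10): QS, QU, QV, RT, RU, RV, RW, SU, TW, VW
  2-simplices (3): QSU, RTW, RVW

Hence C_0 ≅ Z^8, C_1 ≅ Z^10, C_2 ≅ Z^3.

The boundary map ∂_1: C_1 → C_0 is given by ∂[p,q] = [q] − [p]. For instance
  ∂RW = W − R.
The resulting 8×10 matrix has rank 6, and its Smith normal form has invariant factors (1,1,1,1,1,1).

∂_2: C_2 → C_1 maps a triangle to the signed sum of its edges. For instance
  ∂RTW = TW − RW + RT,
  ∂RVW = VW − RW + RV.
The resulting 10×3 matrix has rank 3, and its Smith normal form has invariant factors (1,1,1).

Now H_k = ker ∂_k / im ∂_{k+1}, so:

  H_2: rank ker ∂_2 − rank ∂_3 = (3 − 3) − 0 = 0, and there is no ∂_3, so H_2 ≅ 0.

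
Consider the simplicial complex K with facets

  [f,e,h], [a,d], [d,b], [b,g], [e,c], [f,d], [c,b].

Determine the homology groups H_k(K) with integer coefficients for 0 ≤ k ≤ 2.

Order the vertices as a < b < c < d < e < f < g < h. Listing each simplex with vertices in this order, K has dimension 2 with simplices:

  0-simplices (8): a, b, c, d, e, f, g, h
  1-simplices (9): ad, bc, bd, bg, ce, df, ef, eh, fh
  2-simplices (1): efh

giving chain groups C_0 ≅ Z^8, C_1 ≅ Z^9, C_2 ≅ Z^1.

The boundary map ∂_1: C_1 → C_0 is given by ∂[p,q] = [q] − [p].
The resulting 8×9 matrix has rank 7, and its Smith normal form has invariant factors (1,1,1,1,1,1,1).

The boundary map ∂_2: C_2 → C_1 sends each 2-simplex [p,q,r] to [q,r] − [p,r] + [p,q]. For instance
  ∂efh = fh − eh + ef.
As a 9×1 matrix over Z this has rank 1, with invariant factors (1).

From H_k ≅ ker(∂_k) / im(∂_{k+1}) we obtain:

  H_0: rank C_0 − rank ∂_1 = 8 − 7 = 1, and the invariant factors of ∂_1 are all 1, so H_0 = Z.
  H_1: rank ker ∂_1 − rank ∂_2 = (9 − 7) − 1 = 1, and the invariant factors of ∂_2 are all 1, so H_1 = Z.
  H_2: rank ker ∂_2 − rank ∂_3 = (1 − 1) − 0 = 0, and there is no ∂_3, so H_2 = 0.

H_0 ≅ Z,  H_1 ≅ Z,  H_2 = 0.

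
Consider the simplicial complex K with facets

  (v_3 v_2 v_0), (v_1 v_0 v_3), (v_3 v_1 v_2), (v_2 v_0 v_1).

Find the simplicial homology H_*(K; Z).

We work with the vertex ordering v_0 < v_1 < v_2 < v_3. The simplices of K, each written with vertices in increasing order, are:

  0-simplices (4): [v_0], [v_1], [v_2], [v_3]
  1-simplices (6): [v_0,v_1], [v_0,v_2], [v_0,v_3], [v_1,v_2], [v_1,v_3], [v_2,v_3]
  2-simplices (4): [v_0,v_1,v_2], [v_0,v_1,v_3], [v_0,v_2,v_3], [v_1,v_2,v_3]

so the chain groups are C_0 ≅ Z^4, C_1 ≅ Z^6, C_2 ≅ Z^4.

∂_1: C_1 → C_0 is given by ∂[p,q] = [q] − [p]. For instance
  ∂[v_2,v_3] = [v_3] − [v_2].
The 4×6 boundary matrix has rank 3 and Smith normal form diag(1,1,1).

Boundary ∂_2: C_2 → C_1 maps a triangle to the signed sum of its edges. For instance
  ∂[v_0,v_2,v_3] = [v_2,v_3] − [v_0,v_3] + [v_0,v_2],
  ∂[v_1,v_2,v_3] = [v_2,v_3] − [v_1,v_3] + [v_1,v_2].
The 6×4 boundary matrix has rank 3 and Smith normal form diag(1,1,1).

Reading off H_k = ker ∂_k / im ∂_{k+1}:

  H_0: rank C_0 − rank ∂_1 = 4 − 3 = 1, and the invariant factors of ∂_1 are all 1, so H_0 = Z.
  H_1: rank ker ∂_1 − rank ∂_2 = (6 − 3) − 3 = 0, and the invariant factors of ∂_2 are all 1, so H_1 = 0.
  H_2: rank ker ∂_2 − rank ∂_3 = (4 − 3) − 0 = 1, and there is no ∂_3, so H_2 = Z.

H_0 = Z,  H_1 = 0,  H_2 = Z.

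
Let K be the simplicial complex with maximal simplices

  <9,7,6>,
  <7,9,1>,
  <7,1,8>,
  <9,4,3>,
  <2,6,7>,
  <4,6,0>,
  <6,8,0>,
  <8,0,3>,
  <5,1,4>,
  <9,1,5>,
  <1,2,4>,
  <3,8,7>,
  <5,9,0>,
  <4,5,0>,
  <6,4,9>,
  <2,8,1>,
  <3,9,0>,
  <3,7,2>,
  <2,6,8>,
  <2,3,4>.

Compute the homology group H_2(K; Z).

H_2 = 0.

We work with the vertex ordering 0 < 1 < 2 < 3 < 4 < 5 < 6 < 7 < 8 < 9. The simplices of K, each written with vertices in increasing order, are:

  0-simplices (10): [0], [1], [2], [3], [4], [5], [6], [7], [8], [9]
  1-simplices (30): (30 of them)
  2-simplices (20): (20 of them)

Hence C_0 ≅ Z^10, C_1 ≅ Z^30, C_2 ≅ Z^20.

The boundary map ∂_1: C_1 → C_0 maps an edge to its endpoints' difference, ∂[p,q] = q − p.
This gives a 10×30 integer matrix of rank 9; reducing to Smith normal form yields diagonal entries (1,1,1,1,1,1,1,1,1).

∂_2: C_2 → C_1 maps a triangle to the signed sum of its edges. For instance
  ∂[1,2,4] = [2,4] − [1,4] + [1,2],
  ∂[0,5,9] = [5,9] − [0,9] + [0,5].
The resulting 30×20 matrix has rank 20, and its Smith normal form has invariant factors (1,1,1,1,1,1,1,1,1,1,1,1,1,1,1,1,1,1,1,2).

Reading off H_k = ker ∂_k / im ∂_{k+1}:

  H_2: rank ker ∂_2 − rank ∂_3 = (20 − 20) − 0 = 0, and there is no ∂_3, so H_2 ≅ 0.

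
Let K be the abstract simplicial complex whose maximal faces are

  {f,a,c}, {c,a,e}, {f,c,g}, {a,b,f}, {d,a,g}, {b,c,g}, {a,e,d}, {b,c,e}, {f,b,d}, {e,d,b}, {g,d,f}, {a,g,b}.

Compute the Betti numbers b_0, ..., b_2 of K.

b_0 = 1, b_1 = 0, b_2 = 0.

K has 7 vertices, 18 edges, 12 triangles.
rank ∂_0 = 0, rank ∂_1 = 6 ⇒ b_0 = 7 − 0 − 6 = 1; all invariant factors of ∂_1 are 1 so no torsion. So H_0 = Z.
rank ∂_1 = 6, rank ∂_2 = 12 ⇒ b_1 = 18 − 6 − 12 = 0; ∂_2 has invariant factor(s) [2] giving torsion. So H_1 = Z/2.
rank ∂_2 = 12, rank ∂_3 = 0 ⇒ b_2 = 12 − 12 − 0 = 0. So H_2 = 0.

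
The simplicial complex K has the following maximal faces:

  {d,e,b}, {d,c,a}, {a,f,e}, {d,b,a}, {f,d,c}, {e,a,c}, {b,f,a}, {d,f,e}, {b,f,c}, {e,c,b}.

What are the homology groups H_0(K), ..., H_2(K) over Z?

H_0 = Z,  H_1 = Z/2,  H_2 = 0.

K has 6 vertices, 15 edges, 10 triangles.
rank ∂_0 = 0, rank ∂_1 = 5 ⇒ b_0 = 6 − 0 − 5 = 1; all invariant factors of ∂_1 are 1 so no torsion. So H_0 = Z.
rank ∂_1 = 5, rank ∂_2 = 10 ⇒ b_1 = 15 − 5 − 10 = 0; ∂_2 has invariant factor(s) [2] giving torsion. So H_1 = Z/2.
rank ∂_2 = 10, rank ∂_3 = 0 ⇒ b_2 = 10 − 10 − 0 = 0. So H_2 = 0.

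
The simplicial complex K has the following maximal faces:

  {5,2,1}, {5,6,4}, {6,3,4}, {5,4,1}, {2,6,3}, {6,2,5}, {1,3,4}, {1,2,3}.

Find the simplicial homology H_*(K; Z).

H_0 ≅ Z,  H_1 = 0,  H_2 ≅ Z.

Order the vertices as 1 < 2 < 3 < 4 < 5 < 6. Listing each simplex with vertices in this order, K has dimension 2 with simplices:

  0-simplices (6): [1], [2], [3], [4], [5], [6]
  1-simplices (12): [1,2], [1,3], [1,4], [1,5], [2,3], [2,5], [2,6], [3,4], [3,6], [4,5], [4,6], [5,6]
  2-simplices (8): [1,2,3], [1,2,5], [1,3,4], [1,4,5], [2,3,6], [2,5,6], [3,4,6], [4,5,6]

so the chain groups are C_0 ≅ Z^6, C_1 ≅ Z^12, C_2 ≅ Z^8.

∂_1: C_1 → C_0 is given by ∂[p,q] = [q] − [p].
As a 6×12 matrix over Z this has rank 5, with invariant factors (1,1,1,1,1).

∂_2: C_2 → C_1 sends each 2-simplex [p,q,r] to [q,r] − [p,r] + [p,q]. For instance
  ∂[1,4,5] = [4,5] − [1,5] + [1,4],
  ∂[4,5,6] = [5,6] − [4,6] + [4,5].
The resulting 12×8 matrix has rank 7, and its Smith normal form has invariant factors (1,1,1,1,1,1,1).

Now H_k = ker ∂_k / im ∂_{k+1}, so:

  H_0: rank C_0 − rank ∂_1 = 6 − 5 = 1, and the invariant factors of ∂_1 are all 1, so H_0 = Z.
  H_1: rank ker ∂_1 − rank ∂_2 = (12 − 5) − 7 = 0, and the invariant factors of ∂_2 are all 1, so H_1 = 0.
  H_2: rank ker ∂_2 − rank ∂_3 = (8 − 7) − 0 = 1, and there is no ∂_3, so H_2 = Z.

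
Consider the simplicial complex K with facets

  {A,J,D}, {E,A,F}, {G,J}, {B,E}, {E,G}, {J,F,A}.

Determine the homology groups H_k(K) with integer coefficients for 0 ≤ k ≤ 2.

H_0 = Z,  H_1 = Z,  H_2 = 0.

Order the vertices as A < B < D < E < F < G < J. Listing each simplex with vertices in this order, K has dimension 2 with simplices:

  0-simplices (7): A, B, D, E, F, G, J
  1-simplices (10): AD, AE, AF, AJ, BE, DJ, EF, EG, FJ, GJ
  2-simplices (3): ADJ, AEF, AFJ

giving chain groups C_0 ≅ Z^7, C_1 ≅ Z^10, C_2 ≅ Z^3.

Boundary ∂_1: C_1 → C_0 sends each edge [p,q] (with p < q) to q − p. For instance
  ∂FJ = J − F.
As a 7×10 matrix over Z this has rank 6, with invariant factors (1,1,1,1,1,1).

The boundary map ∂_2: C_2 → C_1 maps a triangle to the signed sum of its edges. For instance
  ∂ADJ = DJ − AJ + AD,
  ∂AEF = EF − AF + AE.
The resulting 10×3 matrix has rank 3, and its Smith normal form has invariant factors (1,1,1).

Computing H_k = (kernel of ∂_k) / (image of ∂_{k+1}):

  H_0: rank C_0 − rank ∂_1 = 7 − 6 = 1, and the invariant factors of ∂_1 are all 1, so H_0 ≅ Z.
  H_1: rank ker ∂_1 − rank ∂_2 = (10 − 6) − 3 = 1, and the invariant factors of ∂_2 are all 1, so H_1 ≅ Z.
  H_2: rank ker ∂_2 − rank ∂_3 = (3 − 3) − 0 = 0, and there is no ∂_3, so H_2 ≅ 0.

As a check, the Euler characteristic is 7 − 10 + 3 = 0, which agrees with 1 − 1 + 0 = 0.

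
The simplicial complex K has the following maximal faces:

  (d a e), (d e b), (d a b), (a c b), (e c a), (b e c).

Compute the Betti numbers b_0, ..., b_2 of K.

b_0 = 1, b_1 = 0, b_2 = 1.

Take the total order a < b < c < d < e on the vertex set. Then K (dimension 2) consists of the simplices:

  0-simplices (5): a, b, c, d, e
  1-simplices (9): ab, ac, ad, ae, bc, bd, be, ce, de
  2-simplices (6): abc, abd, ace, ade, bce, bde

so the chain groups are C_0 ≅ Z^5, C_1 ≅ Z^9, C_2 ≅ Z^6.

∂_1: C_1 → C_0 is given by ∂[p,q] = [q] − [p].
This gives a 5×9 integer matrix of rank 4; reducing to Smith normal form yields diagonal entries (1,1,1,1).

Boundary ∂_2: C_2 → C_1 acts by ∂[p,q,r] = [q,r] − [p,r] + [p,q]. For instance
  ∂ace = ce − ae + ac,
  ∂bce = ce − be + bc.
The resulting 9×6 matrix has rank 5, and its Smith normal form has invariant factors (1,1,1,1,1).

Computing H_k = (kernel of ∂_k) / (image of ∂_{k+1}):

  H_0: rank C_0 − rank ∂_1 = 5 − 4 = 1, and the invariant factors of ∂_1 are all 1, so H_0 = Z.
  H_1: rank ker ∂_1 − rank ∂_2 = (9 − 4) − 5 = 0, and the invariant factors of ∂_2 are all 1, so H_1 = 0.
  H_2: rank ker ∂_2 − rank ∂_3 = (6 − 5) − 0 = 1, and there is no ∂_3, so H_2 = Z.

Hence the Betti numbers are b_0 = 1, b_1 = 0, b_2 = 1.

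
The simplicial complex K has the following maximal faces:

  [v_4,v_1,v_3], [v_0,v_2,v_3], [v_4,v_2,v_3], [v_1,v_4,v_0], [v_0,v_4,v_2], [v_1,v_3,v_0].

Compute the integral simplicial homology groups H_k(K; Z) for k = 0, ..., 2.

K has 5 vertices, 9 edges, 6 triangles.
rank ∂_0 = 0, rank ∂_1 = 4 ⇒ b_0 = 5 − 0 − 4 = 1; all invariant factors of ∂_1 are 1 so no torsion. So H_0 = Z.
rank ∂_1 = 4, rank ∂_2 = 5 ⇒ b_1 = 9 − 4 − 5 = 0; all invariant factors of ∂_2 are 1 so no torsion. So H_1 = 0.
rank ∂_2 = 5, rank ∂_3 = 0 ⇒ b_2 = 6 − 5 − 0 = 1. So H_2 = Z.

H_0 = Z,  H_1 = 0,  H_2 = Z.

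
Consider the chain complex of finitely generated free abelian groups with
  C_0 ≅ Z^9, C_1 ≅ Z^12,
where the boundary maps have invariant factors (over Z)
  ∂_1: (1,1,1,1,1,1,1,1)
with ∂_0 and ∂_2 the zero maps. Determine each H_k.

H_0: b_0 = 9 − 0 − 8 = 1; torsion from ∂_1 factors > 1: none. So H_0 = Z.
H_1: b_1 = 12 − 8 − 0 = 4; torsion from ∂_2 factors > 1: none. So H_1 = Z^4.

H_0 = Z,  H_1 = Z^4.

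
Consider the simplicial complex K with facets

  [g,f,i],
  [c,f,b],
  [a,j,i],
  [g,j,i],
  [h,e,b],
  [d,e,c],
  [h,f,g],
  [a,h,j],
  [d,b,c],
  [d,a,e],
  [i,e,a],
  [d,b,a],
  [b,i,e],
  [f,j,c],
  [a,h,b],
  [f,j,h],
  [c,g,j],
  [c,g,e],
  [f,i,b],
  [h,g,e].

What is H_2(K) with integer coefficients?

H_2 ≅ 0.

Fix the vertex order a < b < c < d < e < f < g < h < i < j and write every simplex with vertices in increasing order. Then dim K = 2 and the simplices of K are:

  0-simplices (10): a, b, c, d, e, f, g, h, i, j
  1-simplices (30): ab, ad, ae, ah, ai, aj, bc, bd, be, bf, bh, bi, cd, ce, cf, cg, cj, de, eg, eh, ei, fg, fh, fi, fj, gh, gi, gj, hj, ij
  2-simplices (20): abd, abh, ade, aei, ahj, aij, bcd, bcf, beh, bei, bfi, cde, ceg, cfj, cgj, egh, fgh, fgi, fhj, gij

giving chain groups C_0 ≅ Z^10, C_1 ≅ Z^30, C_2 ≅ Z^20.

The boundary map ∂_1: C_1 → C_0 maps an edge to its endpoints' difference, ∂[p,q] = q − p.
The resulting 10×30 matrix has rank 9, and its Smith normal form has invariant factors (1,1,1,1,1,1,1,1,1).

The boundary map ∂_2: C_2 → C_1 sends each 2-simplex [p,q,r] to [q,r] − [p,r] + [p,q]. For instance
  ∂abd = bd − ad + ab,
  ∂ade = de − ae + ad.
This gives a 30×20 integer matrix of rank 20; reducing to Smith normal form yields diagonal entries (1,1,1,1,1,1,1,1,1,1,1,1,1,1,1,1,1,1,1,2).

Reading off H_k = ker ∂_k / im ∂_{k+1}:

  H_2: rank ker ∂_2 − rank ∂_3 = (20 − 20) − 0 = 0, and there is no ∂_3, so H_2 = 0.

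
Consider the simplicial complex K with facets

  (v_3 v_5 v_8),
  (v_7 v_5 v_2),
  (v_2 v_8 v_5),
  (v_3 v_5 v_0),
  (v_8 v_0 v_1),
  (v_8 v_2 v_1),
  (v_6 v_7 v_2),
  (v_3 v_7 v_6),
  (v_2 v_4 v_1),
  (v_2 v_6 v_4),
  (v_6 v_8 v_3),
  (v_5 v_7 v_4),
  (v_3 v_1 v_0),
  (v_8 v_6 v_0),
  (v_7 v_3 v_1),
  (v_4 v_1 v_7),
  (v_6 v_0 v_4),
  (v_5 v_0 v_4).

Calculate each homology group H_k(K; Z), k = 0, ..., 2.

H_0 ≅ Z,  H_1 ≅ Z × Z/2,  H_2 = 0.

K has 9 vertices, 27 edges, 18 triangles.
rank ∂_0 = 0, rank ∂_1 = 8 ⇒ b_0 = 9 − 0 − 8 = 1; all invariant factors of ∂_1 are 1 so no torsion. So H_0 = Z.
rank ∂_1 = 8, rank ∂_2 = 18 ⇒ b_1 = 27 − 8 − 18 = 1; ∂_2 has invariant factor(s) [2] giving torsion. So H_1 = Z × Z/2.
rank ∂_2 = 18, rank ∂_3 = 0 ⇒ b_2 = 18 − 18 − 0 = 0. So H_2 = 0.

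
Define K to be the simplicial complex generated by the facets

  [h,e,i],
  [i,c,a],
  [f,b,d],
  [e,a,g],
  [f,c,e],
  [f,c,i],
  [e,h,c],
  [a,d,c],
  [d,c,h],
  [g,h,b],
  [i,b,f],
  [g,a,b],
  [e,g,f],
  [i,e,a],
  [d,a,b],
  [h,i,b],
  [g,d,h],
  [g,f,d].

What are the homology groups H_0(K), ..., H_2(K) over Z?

H_0 = Z,  H_1 = Z ⊕ Z/2Z,  H_2 = 0.

K has 9 vertices, 27 edges, 18 triangles.
rank ∂_0 = 0, rank ∂_1 = 8 ⇒ b_0 = 9 − 0 − 8 = 1; all invariant factors of ∂_1 are 1 so no torsion. So H_0 ≅ Z.
rank ∂_1 = 8, rank ∂_2 = 18 ⇒ b_1 = 27 − 8 − 18 = 1; ∂_2 has invariant factor(s) [2] giving torsion. So H_1 ≅ Z ⊕ Z/2Z.
rank ∂_2 = 18, rank ∂_3 = 0 ⇒ b_2 = 18 − 18 − 0 = 0. So H_2 ≅ 0.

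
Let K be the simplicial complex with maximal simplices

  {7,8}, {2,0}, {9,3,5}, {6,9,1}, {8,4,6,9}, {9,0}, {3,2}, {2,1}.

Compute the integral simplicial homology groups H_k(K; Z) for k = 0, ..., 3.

Take the total order 0 < 1 < 2 < 3 < 4 < 5 < 6 < 7 < 8 < 9 on the vertex set. Then K (dimension 3) consists of the simplices:

  0-simplices (10): [0], [1], [2], [3], [4], [5], [6], [7], [8], [9]
  1-simplices (16): [0,2], [0,9], [1,2], [1,6], [1,9], [2,3], [3,5], [3,9], [4,6], [4,8], [4,9], [5,9], [6,8], [6,9], [7,8], [8,9]
  2-simplices (6): [1,6,9], [3,5,9], [4,6,8], [4,6,9], [4,8,9], [6,8,9]
  3-simplices (1): [4,6,8,9]

giving chain groups C_0 ≅ Z^10, C_1 ≅ Z^16, C_2 ≅ Z^6, C_3 ≅ Z^1.

∂_1: C_1 → C_0 is given by ∂[p,q] = [q] − [p]. For instance
  ∂[2,3] = [3] − [2].
The resulting 10×16 matrix has rank 9, and its Smith normal form has invariant factors (1,1,1,1,1,1,1,1,1).

The boundary map ∂_2: C_2 → C_1 maps a triangle to the signed sum of its edges. For instance
  ∂[6,8,9] = [8,9] − [6,9] + [6,8],
  ∂[4,6,8] = [6,8] − [4,8] + [4,6].
As a 16×6 matrix over Z this has rank 5, with invariant factors (1,1,1,1,1).

∂_3: C_3 → C_2 sends each 3-simplex σ to the alternating sum Σ_i (−1)^i (σ with its i-th vertex removed). For instance
  ∂[4,6,8,9] = [6,8,9] − [4,8,9] + [4,6,9] − [4,6,8].
This gives a 6×1 integer matrix of rank 1; reducing to Smith normal form yields diagonal entries (1).

Computing H_k = (kernel of ∂_k) / (image of ∂_{k+1}):

  H_0: rank C_0 − rank ∂_1 = 10 − 9 = 1, and the invariant factors of ∂_1 are all 1, so H_0 = Z.
  H_1: rank ker ∂_1 − rank ∂_2 = (16 − 9) − 5 = 2, and the invariant factors of ∂_2 are all 1, so H_1 = Z^2.
  H_2: rank ker ∂_2 − rank ∂_3 = (6 − 5) − 1 = 0, and the invariant factors of ∂_3 are all 1, so H_2 = 0.
  H_3: rank ker ∂_3 − rank ∂_4 = (1 − 1) − 0 = 0, and there is no ∂_4, so H_3 = 0.

H_0 ≅ Z,  H_1 ≅ Z^2,  H_2 = 0,  H_3 = 0.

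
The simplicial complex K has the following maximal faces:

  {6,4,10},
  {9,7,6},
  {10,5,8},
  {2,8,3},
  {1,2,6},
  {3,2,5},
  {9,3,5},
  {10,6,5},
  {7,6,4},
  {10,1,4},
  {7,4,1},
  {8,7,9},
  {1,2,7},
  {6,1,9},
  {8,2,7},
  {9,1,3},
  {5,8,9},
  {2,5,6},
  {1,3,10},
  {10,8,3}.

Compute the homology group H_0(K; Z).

H_0 ≅ Z.

Order the vertices as 1 < 2 < 3 < 4 < 5 < 6 < 7 < 8 < 9 < 10. Listing each simplex with vertices in this order, K has dimension 2 with simplices:

  0-simplices (10): [1], [2], [3], [4], [5], [6], [7], [8], [9], [10]
  1-simplices (30): (30 of them)
  2-simplices (20): (20 of them)

so the chain groups are C_0 ≅ Z^10, C_1 ≅ Z^30, C_2 ≅ Z^20.

Boundary ∂_1: C_1 → C_0 is given by ∂[p,q] = [q] − [p].
As a 10×30 matrix over Z this has rank 9, with invariant factors (1,1,1,1,1,1,1,1,1).

The boundary map ∂_2: C_2 → C_1 sends each 2-simplex [p,q,r] to [q,r] − [p,r] + [p,q]. For instance
  ∂[4,6,10] = [6,10] − [4,10] + [4,6],
  ∂[1,6,9] = [6,9] − [1,9] + [1,6].
The 30×20 boundary matrix has rank 20 and Smith normal form diag(1,1,1,1,1,1,1,1,1,1,1,1,1,1,1,1,1,1,1,2).

Reading off H_k = ker ∂_k / im ∂_{k+1}:

  H_0: rank C_0 − rank ∂_1 = 10 − 9 = 1, and the invariant factors of ∂_1 are all 1, so H_0 ≅ Z.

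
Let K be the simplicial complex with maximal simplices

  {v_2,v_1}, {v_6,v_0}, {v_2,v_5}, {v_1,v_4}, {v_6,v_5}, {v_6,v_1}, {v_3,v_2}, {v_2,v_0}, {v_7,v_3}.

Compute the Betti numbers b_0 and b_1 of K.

b_0 = 1, b_1 = 2.

We work with the vertex ordering v_0 < v_1 < v_2 < v_3 < v_4 < v_5 < v_6 < v_7. The simplices of K, each written with vertices in increasing order, are:

  0-simplices (8): [v_0], [v_1], [v_2], [v_3], [v_4], [v_5], [v_6], [v_7]
  1-simplices (9): [v_0,v_2], [v_0,v_6], [v_1,v_2], [v_1,v_4], [v_1,v_6], [v_2,v_3], [v_2,v_5], [v_3,v_7], [v_5,v_6]

Hence C_0 ≅ Z^8, C_1 ≅ Z^9.

Boundary ∂_1: C_1 → C_0 maps an edge to its endpoints' difference, ∂[p,q] = q − p. For instance
  ∂[v_3,v_7] = [v_7] − [v_3].
The resulting 8×9 matrix has rank 7, and its Smith normal form has invariant factors (1,1,1,1,1,1,1).

Reading off H_k = ker ∂_k / im ∂_{k+1}:

  H_0: rank C_0 − rank ∂_1 = 8 − 7 = 1, and the invariant factors of ∂_1 are all 1, so H_0 ≅ Z.
  H_1: rank ker ∂_1 − rank ∂_2 = (9 − 7) − 0 = 2, and there is no ∂_2, so H_1 ≅ Z^2.

Hence the Betti numbers are b_0 = 1, b_1 = 2.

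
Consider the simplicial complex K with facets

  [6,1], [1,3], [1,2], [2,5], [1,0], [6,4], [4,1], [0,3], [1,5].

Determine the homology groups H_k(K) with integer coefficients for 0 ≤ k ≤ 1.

H_0 = Z,  H_1 = Z^3.

Order the vertices as 0 < 1 < 2 < 3 < 4 < 5 < 6. Listing each simplex with vertices in this order, K has dimension 1 with simplices:

  0-simplices (7): [0], [1], [2], [3], [4], [5], [6]
  1-simplices (9): [0,1], [0,3], [1,2], [1,3], [1,4], [1,5], [1,6], [2,5], [4,6]

giving chain groups C_0 ≅ Z^7, C_1 ≅ Z^9.

Boundary ∂_1: C_1 → C_0 is given by ∂[p,q] = [q] − [p]. For instance
  ∂[1,3] = [3] − [1].
This gives a 7×9 integer matrix of rank 6; reducing to Smith normal form yields diagonal entries (1,1,1,1,1,1).

Now H_k = ker ∂_k / im ∂_{k+1}, so:

  H_0: rank C_0 − rank ∂_1 = 7 − 6 = 1, and the invariant factors of ∂_1 are all 1, so H_0 ≅ Z.
  H_1: rank ker ∂_1 − rank ∂_2 = (9 − 6) − 0 = 3, and there is no ∂_2, so H_1 ≅ Z^3.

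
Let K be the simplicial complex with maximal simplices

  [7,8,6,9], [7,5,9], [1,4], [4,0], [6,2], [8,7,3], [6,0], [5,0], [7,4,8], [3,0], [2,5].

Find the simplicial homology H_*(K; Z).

H_0 = Z,  H_1 = Z^4,  H_2 = 0,  H_3 = 0.

Take the total order 0 < 1 < 2 < 3 < 4 < 5 < 6 < 7 < 8 < 9 on the vertex set. Then K (dimension 3) consists of the simplices:

  0-simplices (10): [0], [1], [2], [3], [4], [5], [6], [7], [8], [9]
  1-simplices (19): [0,3], [0,4], [0,5], [0,6], [1,4], [2,5], [2,6], [3,7], [3,8], [4,7], [4,8], [5,7], [5,9], [6,7], [6,8], [6,9], [7,8], [7,9], [8,9]
  2-simplices (7): [3,7,8], [4,7,8], [5,7,9], [6,7,8], [6,7,9], [6,8,9], [7,8,9]
  3-simplices (1): [6,7,8,9]

so the chain groups are C_0 ≅ Z^10, C_1 ≅ Z^19, C_2 ≅ Z^7, C_3 ≅ Z^1.

∂_1: C_1 → C_0 maps an edge to its endpoints' difference, ∂[p,q] = q − p. For instance
  ∂[0,3] = [3] − [0].
This gives a 10×19 integer matrix of rank 9; reducing to Smith normal form yields diagonal entries (1,1,1,1,1,1,1,1,1).

Boundary ∂_2: C_2 → C_1 sends each 2-simplex [p,q,r] to [q,r] − [p,r] + [p,q]. For instance
  ∂[3,7,8] = [7,8] − [3,8] + [3,7],
  ∂[7,8,9] = [8,9] − [7,9] + [7,8].
As a 19×7 matrix over Z this has rank 6, with invariant factors (1,1,1,1,1,1).

The boundary map ∂_3: C_3 → C_2 sends each 3-simplex σ to the alternating sum Σ_i (−1)^i (σ with its i-th vertex removed). For instance
  ∂[6,7,8,9] = [7,8,9] − [6,8,9] + [6,7,9] − [6,7,8].
The 7×1 boundary matrix has rank 1 and Smith normal form diag(1).

From H_k ≅ ker(∂_k) / im(∂_{k+1}) we obtain:

  H_0: rank C_0 − rank ∂_1 = 10 − 9 = 1, and the invariant factors of ∂_1 are all 1, so H_0 ≅ Z.
  H_1: rank ker ∂_1 − rank ∂_2 = (19 − 9) − 6 = 4, and the invariant factors of ∂_2 are all 1, so H_1 ≅ Z^4.
  H_2: rank ker ∂_2 − rank ∂_3 = (7 − 6) − 1 = 0, and the invariant factors of ∂_3 are all 1, so H_2 ≅ 0.
  H_3: rank ker ∂_3 − rank ∂_4 = (1 − 1) − 0 = 0, and there is no ∂_4, so H_3 ≅ 0.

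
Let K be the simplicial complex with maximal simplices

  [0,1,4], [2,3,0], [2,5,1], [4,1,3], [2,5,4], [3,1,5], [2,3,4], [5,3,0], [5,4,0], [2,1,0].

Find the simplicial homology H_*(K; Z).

H_0 ≅ Z,  H_1 ≅ Z/2,  H_2 = 0.

Take the total order 0 < 1 < 2 < 3 < 4 < 5 on the vertex set. Then K (dimension 2) consists of the simplices:

  0-simplices (6): [0], [1], [2], [3], [4], [5]
  1-simplices (15): [0,1], [0,2], [0,3], [0,4], [0,5], [1,2], [1,3], [1,4], [1,5], [2,3], [2,4], [2,5], [3,4], [3,5], [4,5]
  2-simplices (10): [0,1,2], [0,1,4], [0,2,3], [0,3,5], [0,4,5], [1,2,5], [1,3,4], [1,3,5], [2,3,4], [2,4,5]

Hence C_0 ≅ Z^6, C_1 ≅ Z^15, C_2 ≅ Z^10.

Boundary ∂_1: C_1 → C_0 is given by ∂[p,q] = [q] − [p]. For instance
  ∂[2,5] = [5] − [2].
As a 6×15 matrix over Z this has rank 5, with invariant factors (1,1,1,1,1).

Boundary ∂_2: C_2 → C_1 acts by ∂[p,q,r] = [q,r] − [p,r] + [p,q]. For instance
  ∂[0,4,5] = [4,5] − [0,5] + [0,4],
  ∂[0,2,3] = [2,3] − [0,3] + [0,2].
The 15×10 boundary matrix has rank 10 and Smith normal form diag(1,1,1,1,1,1,1,1,1,2).

From H_k ≅ ker(∂_k) / im(∂_{k+1}) we obtain:

  H_0: rank C_0 − rank ∂_1 = 6 − 5 = 1, and the invariant factors of ∂_1 are all 1, so H_0 = Z.
  H_1: rank ker ∂_1 − rank ∂_2 = (15 − 5) − 10 = 0, and ∂_2 has invariant factor 2 > 1, so H_1 = Z/2.
  H_2: rank ker ∂_2 − rank ∂_3 = (10 − 10) − 0 = 0, and there is no ∂_3, so H_2 = 0.

(K is a triangulation of the real projective plane RP^2.)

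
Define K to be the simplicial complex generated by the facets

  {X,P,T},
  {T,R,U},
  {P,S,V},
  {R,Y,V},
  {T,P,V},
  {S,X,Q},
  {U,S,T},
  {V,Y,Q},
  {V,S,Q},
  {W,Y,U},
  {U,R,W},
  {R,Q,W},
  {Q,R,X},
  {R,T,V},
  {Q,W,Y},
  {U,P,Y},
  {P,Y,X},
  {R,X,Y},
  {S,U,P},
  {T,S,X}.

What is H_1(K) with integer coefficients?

H_1 = Z ⊕ Z/2.

Order the vertices as P < Q < R < S < T < U < V < W < X < Y. Listing each simplex with vertices in this order, K has dimension 2 with simplices:

  0-simplices (10): P, Q, R, S, T, U, V, W, X, Y
  1-simplices (30): PS, PT, PU, PV, PX, PY, QR, QS, QV, QW, QX, QY, RT, RU, RV, RW, RX, RY, ST, SU, SV, SX, TU, TV, TX, UW, UY, VY, WY, XY
  2-simplices (20): PSU, PSV, PTV, PTX, PUY, PXY, QRW, QRX, QSV, QSX, QVY, QWY, RTU, RTV, RUW, RVY, RXY, STU, STX, UWY

so the chain groups are C_0 ≅ Z^10, C_1 ≅ Z^30, C_2 ≅ Z^20.

The boundary map ∂_1: C_1 → C_0 sends each edge [p,q] (with p < q) to q − p.
The 10×30 boundary matrix has rank 9 and Smith normal form diag(1,1,1,1,1,1,1,1,1).

Boundary ∂_2: C_2 → C_1 acts by ∂[p,q,r] = [q,r] − [p,r] + [p,q]. For instance
  ∂RUW = UW − RW + RU,
  ∂PUY = UY − PY + PU.
The 30×20 boundary matrix has rank 20 and Smith normal form diag(1,1,1,1,1,1,1,1,1,1,1,1,1,1,1,1,1,1,1,2).

From H_k ≅ ker(∂_k) / im(∂_{k+1}) we obtain:

  H_1: rank ker ∂_1 − rank ∂_2 = (30 − 9) − 20 = 1, and ∂_2 has invariant factor 2 > 1, so H_1 ≅ Z ⊕ Z/2.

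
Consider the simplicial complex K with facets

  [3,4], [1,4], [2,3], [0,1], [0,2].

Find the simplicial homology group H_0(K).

Fix the vertex order 0 < 1 < 2 < 3 < 4 and write every simplex with vertices in increasing order. Then dim K = 1 and the simplices of K are:

  0-simplices (5): [0], [1], [2], [3], [4]
  1-simplices (5): [0,1], [0,2], [1,4], [2,3], [3,4]

Hence C_0 ≅ Z^5, C_1 ≅ Z^5.

∂_1: C_1 → C_0 is given by ∂[p,q] = [q] − [p]. For instance
  ∂[0,2] = [2] − [0].
The resulting 5×5 matrix has rank 4, and its Smith normal form has invariant factors (1,1,1,1).

From H_k ≅ ker(∂_k) / im(∂_{k+1}) we obtain:

  H_0: rank C_0 − rank ∂_1 = 5 − 4 = 1, and the invariant factors of ∂_1 are all 1, so H_0 ≅ Z.

H_0 ≅ Z.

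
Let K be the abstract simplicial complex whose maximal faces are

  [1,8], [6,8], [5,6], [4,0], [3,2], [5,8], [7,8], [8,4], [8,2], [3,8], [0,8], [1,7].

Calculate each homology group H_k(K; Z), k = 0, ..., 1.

H_0 = Z,  H_1 = Z^4.

Order the vertices as 0 < 1 < 2 < 3 < 4 < 5 < 6 < 7 < 8. Listing each simplex with vertices in this order, K has dimension 1 with simplices:

  0-simplices (9): [0], [1], [2], [3], [4], [5], [6], [7], [8]
  1-simplices (12): [0,4], [0,8], [1,7], [1,8], [2,3], [2,8], [3,8], [4,8], [5,6], [5,8], [6,8], [7,8]

so the chain groups are C_0 ≅ Z^9, C_1 ≅ Z^12.

Boundary ∂_1: C_1 → C_0 sends each edge [p,q] (with p < q) to q − p. For instance
  ∂[3,8] = [8] − [3].
As a 9×12 matrix over Z this has rank 8, with invariant factors (1,1,1,1,1,1,1,1).

Reading off H_k = ker ∂_k / im ∂_{k+1}:

  H_0: rank C_0 − rank ∂_1 = 9 − 8 = 1, and the invariant factors of ∂_1 are all 1, so H_0 = Z.
  H_1: rank ker ∂_1 − rank ∂_2 = (12 − 8) − 0 = 4, and there is no ∂_2, so H_1 = Z^4.

(K is a triangulation of a wedge of 4 circles.)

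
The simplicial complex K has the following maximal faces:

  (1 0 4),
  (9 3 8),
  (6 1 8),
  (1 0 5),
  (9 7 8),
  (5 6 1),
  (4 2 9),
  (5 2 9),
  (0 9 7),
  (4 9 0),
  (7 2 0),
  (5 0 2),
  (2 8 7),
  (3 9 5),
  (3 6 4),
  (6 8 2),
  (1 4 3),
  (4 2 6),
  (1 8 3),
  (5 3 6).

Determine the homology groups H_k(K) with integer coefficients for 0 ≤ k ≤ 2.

H_0 ≅ Z,  H_1 ≅ Z ⊕ Z/2,  H_2 = 0.

We work with the vertex ordering 0 < 1 < 2 < 3 < 4 < 5 < 6 < 7 < 8 < 9. The simplices of K, each written with vertices in increasing order, are:

  0-simplices (10): [0], [1], [2], [3], [4], [5], [6], [7], [8], [9]
  1-simplices (30): (30 of them)
  2-simplices (20): (20 of them)

giving chain groups C_0 ≅ Z^10, C_1 ≅ Z^30, C_2 ≅ Z^20.

The boundary map ∂_1: C_1 → C_0 maps an edge to its endpoints' difference, ∂[p,q] = q − p.
This gives a 10×30 integer matrix of rank 9; reducing to Smith normal form yields diagonal entries (1,1,1,1,1,1,1,1,1).

Boundary ∂_2: C_2 → C_1 maps a triangle to the signed sum of its edges. For instance
  ∂[1,5,6] = [5,6] − [1,6] + [1,5],
  ∂[2,4,9] = [4,9] − [2,9] + [2,4].
This gives a 30×20 integer matrix of rank 20; reducing to Smith normal form yields diagonal entries (1,1,1,1,1,1,1,1,1,1,1,1,1,1,1,1,1,1,1,2).

From H_k ≅ ker(∂_k) / im(∂_{k+1}) we obtain:

  H_0: rank C_0 − rank ∂_1 = 10 − 9 = 1, and the invariant factors of ∂_1 are all 1, so H_0 = Z.
  H_1: rank ker ∂_1 − rank ∂_2 = (30 − 9) − 20 = 1, and ∂_2 has invariant factor 2 > 1, so H_1 = Z ⊕ Z/2.
  H_2: rank ker ∂_2 − rank ∂_3 = (20 − 20) − 0 = 0, and there is no ∂_3, so H_2 = 0.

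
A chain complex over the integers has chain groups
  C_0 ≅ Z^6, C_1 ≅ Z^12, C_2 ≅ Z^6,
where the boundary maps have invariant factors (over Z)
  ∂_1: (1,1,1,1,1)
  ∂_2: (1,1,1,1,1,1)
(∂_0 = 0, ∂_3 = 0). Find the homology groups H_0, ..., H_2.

H_0: b_0 = 6 − 0 − 5 = 1; torsion from ∂_1 factors > 1: none. So H_0 ≅ Z.
H_1: b_1 = 12 − 5 − 6 = 1; torsion from ∂_2 factors > 1: none. So H_1 ≅ Z.
H_2: b_2 = 6 − 6 − 0 = 0; torsion from ∂_3 factors > 1: none. So H_2 ≅ 0.

H_0 ≅ Z,  H_1 ≅ Z,  H_2 = 0.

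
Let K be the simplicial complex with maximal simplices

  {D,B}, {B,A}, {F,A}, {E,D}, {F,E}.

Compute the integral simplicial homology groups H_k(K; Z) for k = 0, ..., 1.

H_0 = Z,  H_1 = Z.

Take the total order A < B < D < E < F on the vertex set. Then K (dimension 1) consists of the simplices:

  0-simplices (5): A, B, D, E, F
  1-simplices (5): AB, AF, BD, DE, EF

so the chain groups are C_0 ≅ Z^5, C_1 ≅ Z^5.

∂_1: C_1 → C_0 maps an edge to its endpoints' difference, ∂[p,q] = q − p. For instance
  ∂EF = F − E.
As a 5×5 matrix over Z this has rank 4, with invariant factors (1,1,1,1).

From H_k ≅ ker(∂_k) / im(∂_{k+1}) we obtain:

  H_0: rank C_0 − rank ∂_1 = 5 − 4 = 1, and the invariant factors of ∂_1 are all 1, so H_0 = Z.
  H_1: rank ker ∂_1 − rank ∂_2 = (5 − 4) − 0 = 1, and there is no ∂_2, so H_1 = Z.

As a check, the Euler characteristic is 5 − 5 = 0, which agrees with 1 − 1 = 0.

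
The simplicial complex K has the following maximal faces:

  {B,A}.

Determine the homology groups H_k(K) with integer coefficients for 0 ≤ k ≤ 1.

Take the total order A < B on the vertex set. Then K (dimension 1) consists of the simplices:

  0-simplices (2): A, B
  1-simplices (1): AB

giving chain groups C_0 ≅ Z^2, C_1 ≅ Z^1.

∂_1: C_1 → C_0 is given by ∂[p,q] = [q] − [p].
As a 2×1 matrix over Z this has rank 1, with invariant factors (1).

Now H_k = ker ∂_k / im ∂_{k+1}, so:

  H_0: rank C_0 − rank ∂_1 = 2 − 1 = 1, and the invariant factors of ∂_1 are all 1, so H_0 ≅ Z.
  H_1: rank ker ∂_1 − rank ∂_2 = (1 − 1) − 0 = 0, and there is no ∂_2, so H_1 ≅ 0.

H_0 ≅ Z,  H_1 = 0.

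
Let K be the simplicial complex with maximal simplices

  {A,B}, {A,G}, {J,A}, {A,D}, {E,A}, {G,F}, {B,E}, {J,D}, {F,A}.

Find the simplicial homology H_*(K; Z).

Take the total order A < B < D < E < F < G < J on the vertex set. Then K (dimension 1) consists of the simplices:

  0-simplices (7): A, B, D, E, F, G, J
  1-simplices (9): AB, AD, AE, AF, AG, AJ, BE, DJ, FG

so the chain groups are C_0 ≅ Z^7, C_1 ≅ Z^9.

∂_1: C_1 → C_0 maps an edge to its endpoints' difference, ∂[p,q] = q − p. For instance
  ∂AG = G − A.
As a 7×9 matrix over Z this has rank 6, with invariant factors (1,1,1,1,1,1).

Computing H_k = (kernel of ∂_k) / (image of ∂_{k+1}):

  H_0: rank C_0 − rank ∂_1 = 7 − 6 = 1, and the invariant factors of ∂_1 are all 1, so H_0 ≅ Z.
  H_1: rank ker ∂_1 − rank ∂_2 = (9 − 6) − 0 = 3, and there is no ∂_2, so H_1 ≅ Z^3.

As a check, the Euler characteristic is 7 − 9 = -2, which agrees with 1 − 3 = -2.

H_0 = Z,  H_1 = Z^3.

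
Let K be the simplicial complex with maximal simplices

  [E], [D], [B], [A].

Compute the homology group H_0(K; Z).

H_0 ≅ Z^4.

Order the vertices as A < B < D < E. Listing each simplex with vertices in this order, K has dimension 0 with simplices:

  0-simplices (4): A, B, D, E

so the chain groups are C_0 ≅ Z^4.

Computing H_k = (kernel of ∂_k) / (image of ∂_{k+1}):

  H_0: rank C_0 − rank ∂_1 = 4 − 0 = 4, and there is no ∂_1, so H_0 ≅ Z^4.

(K is a triangulation of a set of 4 points.)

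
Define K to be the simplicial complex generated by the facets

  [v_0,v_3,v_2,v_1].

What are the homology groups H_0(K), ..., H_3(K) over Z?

K has 4 vertices, 6 edges, 4 triangles, 1 3-simplex.
rank ∂_0 = 0, rank ∂_1 = 3 ⇒ b_0 = 4 − 0 − 3 = 1; all invariant factors of ∂_1 are 1 so no torsion. So H_0 ≅ Z.
rank ∂_1 = 3, rank ∂_2 = 3 ⇒ b_1 = 6 − 3 − 3 = 0; all invariant factors of ∂_2 are 1 so no torsion. So H_1 ≅ 0.
rank ∂_2 = 3, rank ∂_3 = 1 ⇒ b_2 = 4 − 3 − 1 = 0; all invariant factors of ∂_3 are 1 so no torsion. So H_2 ≅ 0.
rank ∂_3 = 1, rank ∂_4 = 0 ⇒ b_3 = 1 − 1 − 0 = 0. So H_3 ≅ 0.

H_0 = Z,  H_1 = 0,  H_2 = 0,  H_3 = 0.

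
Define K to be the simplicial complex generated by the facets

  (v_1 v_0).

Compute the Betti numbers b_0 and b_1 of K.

b_0 = 1, b_1 = 0.

Fix the vertex order v_0 < v_1 and write every simplex with vertices in increasing order. Then dim K = 1 and the simplices of K are:

  0-simplices (2): [v_0], [v_1]
  1-simplices (1): [v_0,v_1]

giving chain groups C_0 ≅ Z^2, C_1 ≅ Z^1.

Boundary ∂_1: C_1 → C_0 maps an edge to its endpoints' difference, ∂[p,q] = q − p. For instance
  ∂[v_0,v_1] = [v_1] − [v_0].
The resulting 2×1 matrix has rank 1, and its Smith normal form has invariant factors (1).

Reading off H_k = ker ∂_k / im ∂_{k+1}:

  H_0: rank C_0 − rank ∂_1 = 2 − 1 = 1, and the invariant factors of ∂_1 are all 1, so H_0 ≅ Z.
  H_1: rank ker ∂_1 − rank ∂_2 = (1 − 1) − 0 = 0, and there is no ∂_2, so H_1 ≅ 0.

As a check, the Euler characteristic is 2 − 1 = 1, which agrees with 1 − 0 = 1.

Hence the Betti numbers are b_0 = 1, b_1 = 0.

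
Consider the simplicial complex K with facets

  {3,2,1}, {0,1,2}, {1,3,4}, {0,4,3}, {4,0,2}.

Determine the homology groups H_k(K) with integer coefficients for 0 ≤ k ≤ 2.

Order the vertices as 0 < 1 < 2 < 3 < 4. Listing each simplex with vertices in this order, K has dimension 2 with simplices:

  0-simplices (5): [0], [1], [2], [3], [4]
  1-simplices (10): [0,1], [0,2], [0,3], [0,4], [1,2], [1,3], [1,4], [2,3], [2,4], [3,4]
  2-simplices (5): [0,1,2], [0,2,4], [0,3,4], [1,2,3], [1,3,4]

Hence C_0 ≅ Z^5, C_1 ≅ Z^10, C_2 ≅ Z^5.

The boundary map ∂_1: C_1 → C_0 maps an edge to its endpoints' difference, ∂[p,q] = q − p. For instance
  ∂[1,4] = [4] − [1].
This gives a 5×10 integer matrix of rank 4; reducing to Smith normal form yields diagonal entries (1,1,1,1).

∂_2: C_2 → C_1 sends each 2-simplex [p,q,r] to [q,r] − [p,r] + [p,q]. For instance
  ∂[0,2,4] = [2,4] − [0,4] + [0,2],
  ∂[1,3,4] = [3,4] − [1,4] + [1,3].
The resulting 10×5 matrix has rank 5, and its Smith normal form has invariant factors (1,1,1,1,1).

Reading off H_k = ker ∂_k / im ∂_{k+1}:

  H_0: rank C_0 − rank ∂_1 = 5 − 4 = 1, and the invariant factors of ∂_1 are all 1, so H_0 ≅ Z.
  H_1: rank ker ∂_1 − rank ∂_2 = (10 − 4) − 5 = 1, and the invariant factors of ∂_2 are all 1, so H_1 ≅ Z.
  H_2: rank ker ∂_2 − rank ∂_3 = (5 − 5) − 0 = 0, and there is no ∂_3, so H_2 ≅ 0.

H_0 = Z,  H_1 = Z,  H_2 = 0.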